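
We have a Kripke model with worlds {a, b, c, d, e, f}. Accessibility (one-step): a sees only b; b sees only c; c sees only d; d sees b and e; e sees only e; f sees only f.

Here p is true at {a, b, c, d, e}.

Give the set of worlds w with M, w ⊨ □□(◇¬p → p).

a: successors {b}; □(◇¬p → p) there: b:T. ✓
b: successors {c}; □(◇¬p → p) there: c:T. ✓
c: successors {d}; □(◇¬p → p) there: d:T. ✓
d: successors {b, e}; □(◇¬p → p) there: b:T, e:T. ✓
e: successors {e}; □(◇¬p → p) there: e:T. ✓
f: successors {f}; □(◇¬p → p) there: f:F. ✗

{a, b, c, d, e}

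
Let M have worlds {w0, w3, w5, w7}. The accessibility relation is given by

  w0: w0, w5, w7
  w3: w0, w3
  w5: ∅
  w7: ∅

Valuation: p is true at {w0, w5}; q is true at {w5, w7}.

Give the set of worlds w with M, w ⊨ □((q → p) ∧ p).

w0: successors {w0, w5, w7}; (q → p) ∧ p there: w0:T, w5:T, w7:F. ✗
w3: successors {w0, w3}; (q → p) ∧ p there: w0:T, w3:F. ✗
w5: no successors, so □((q → p) ∧ p) holds vacuously. ✓
w7: no successors, so □((q → p) ∧ p) holds vacuously. ✓

{w5, w7}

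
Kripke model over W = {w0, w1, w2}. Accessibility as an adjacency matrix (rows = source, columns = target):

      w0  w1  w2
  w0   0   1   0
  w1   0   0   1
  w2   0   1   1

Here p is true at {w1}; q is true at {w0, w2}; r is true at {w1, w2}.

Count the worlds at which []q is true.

w0: successors {w1}; q there: w1:F. ✗
w1: successors {w2}; q there: w2:T. ✓
w2: successors {w1, w2}; q there: w1:F, w2:T. ✗
Satisfying worlds: {w1}.

1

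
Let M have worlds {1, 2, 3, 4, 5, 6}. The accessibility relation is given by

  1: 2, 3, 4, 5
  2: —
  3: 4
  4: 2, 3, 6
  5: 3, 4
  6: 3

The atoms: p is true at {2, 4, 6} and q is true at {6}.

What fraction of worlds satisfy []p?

1: successors {2, 3, 4, 5}; p there: 2:T, 3:F, 4:T, 5:F. ✗
2: no successors, so []p holds vacuously. ✓
3: successors {4}; p there: 4:T. ✓
4: successors {2, 3, 6}; p there: 2:T, 3:F, 6:T. ✗
5: successors {3, 4}; p there: 3:F, 4:T. ✗
6: successors {3}; p there: 3:F. ✗
That's 2 of 6 worlds, so 2/6 = 1/3.

1/3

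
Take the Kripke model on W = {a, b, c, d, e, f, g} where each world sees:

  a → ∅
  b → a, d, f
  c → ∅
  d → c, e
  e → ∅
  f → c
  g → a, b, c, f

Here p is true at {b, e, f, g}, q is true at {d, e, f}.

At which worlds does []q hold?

{a, c, e}

a: no successors, so []q holds vacuously. ✓
b: successors {a, d, f}; q there: a:F, d:T, f:T. ✗
c: no successors, so []q holds vacuously. ✓
d: successors {c, e}; q there: c:F, e:T. ✗
e: no successors, so []q holds vacuously. ✓
f: successors {c}; q there: c:F. ✗
g: successors {a, b, c, f}; q there: a:F, b:F, c:F, f:T. ✗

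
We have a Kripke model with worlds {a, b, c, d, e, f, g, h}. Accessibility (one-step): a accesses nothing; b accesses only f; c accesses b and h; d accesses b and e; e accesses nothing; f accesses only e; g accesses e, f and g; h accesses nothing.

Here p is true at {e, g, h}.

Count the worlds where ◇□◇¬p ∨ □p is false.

a: ◇□◇¬p is F, □p is T. ✓
b: ◇□◇¬p is F, □p is F. ✗
c: ◇□◇¬p is T, □p is F. ✓
d: ◇□◇¬p is T, □p is F. ✓
e: ◇□◇¬p is F, □p is T. ✓
f: ◇□◇¬p is T, □p is T. ✓
g: ◇□◇¬p is T, □p is F. ✓
h: ◇□◇¬p is F, □p is T. ✓
Satisfying worlds: {a, c, d, e, f, g, h}.
So ◇□◇¬p ∨ □p fails at the other 1 world.

1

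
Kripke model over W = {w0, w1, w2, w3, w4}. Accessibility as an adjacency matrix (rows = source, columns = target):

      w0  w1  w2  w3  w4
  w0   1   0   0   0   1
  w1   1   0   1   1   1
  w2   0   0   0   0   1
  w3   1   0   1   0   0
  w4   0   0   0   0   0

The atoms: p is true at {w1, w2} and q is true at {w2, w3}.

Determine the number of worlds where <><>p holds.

w0: successors {w0, w4}; <>p there: w0:F, w4:F. ✗
w1: successors {w0, w2, w3, w4}; <>p there: w0:F, w2:F, w3:T, w4:F. ✓
w2: successors {w4}; <>p there: w4:F. ✗
w3: successors {w0, w2}; <>p there: w0:F, w2:F. ✗
w4: no successors, so <><>p fails. ✗
Satisfying worlds: {w1}.

1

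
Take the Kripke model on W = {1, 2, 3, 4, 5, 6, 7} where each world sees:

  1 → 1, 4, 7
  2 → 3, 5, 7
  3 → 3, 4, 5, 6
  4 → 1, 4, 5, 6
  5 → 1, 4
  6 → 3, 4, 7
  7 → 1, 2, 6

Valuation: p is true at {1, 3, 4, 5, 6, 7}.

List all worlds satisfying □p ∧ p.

1: □p is T, p is T. ✓
2: □p is T, p is F. ✗
3: □p is T, p is T. ✓
4: □p is T, p is T. ✓
5: □p is T, p is T. ✓
6: □p is T, p is T. ✓
7: □p is F, p is T. ✗

{1, 3, 4, 5, 6}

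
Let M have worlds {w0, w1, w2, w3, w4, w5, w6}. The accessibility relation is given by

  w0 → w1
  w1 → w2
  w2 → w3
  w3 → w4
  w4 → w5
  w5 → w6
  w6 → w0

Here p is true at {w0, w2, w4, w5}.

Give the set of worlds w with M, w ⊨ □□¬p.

{w1, w4, w6}

w0: successors {w1}; □¬p there: w1:F. ✗
w1: successors {w2}; □¬p there: w2:T. ✓
w2: successors {w3}; □¬p there: w3:F. ✗
w3: successors {w4}; □¬p there: w4:F. ✗
w4: successors {w5}; □¬p there: w5:T. ✓
w5: successors {w6}; □¬p there: w6:F. ✗
w6: successors {w0}; □¬p there: w0:T. ✓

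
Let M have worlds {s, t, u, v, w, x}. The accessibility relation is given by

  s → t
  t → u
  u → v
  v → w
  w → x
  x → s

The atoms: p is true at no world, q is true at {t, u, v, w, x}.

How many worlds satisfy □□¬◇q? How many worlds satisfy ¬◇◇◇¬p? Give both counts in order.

For □□¬◇q:
s: successors {t}; □¬◇q there: t:F. ✗
t: successors {u}; □¬◇q there: u:F. ✗
u: successors {v}; □¬◇q there: v:F. ✗
v: successors {w}; □¬◇q there: w:T. ✓
w: successors {x}; □¬◇q there: x:F. ✗
x: successors {s}; □¬◇q there: s:F. ✗
— 1 world.
For ¬◇◇◇¬p:
s: ◇◇◇¬p is T. ✗
t: ◇◇◇¬p is T. ✗
u: ◇◇◇¬p is T. ✗
v: ◇◇◇¬p is T. ✗
w: ◇◇◇¬p is T. ✗
x: ◇◇◇¬p is T. ✗
— 0 worlds.

1 and 0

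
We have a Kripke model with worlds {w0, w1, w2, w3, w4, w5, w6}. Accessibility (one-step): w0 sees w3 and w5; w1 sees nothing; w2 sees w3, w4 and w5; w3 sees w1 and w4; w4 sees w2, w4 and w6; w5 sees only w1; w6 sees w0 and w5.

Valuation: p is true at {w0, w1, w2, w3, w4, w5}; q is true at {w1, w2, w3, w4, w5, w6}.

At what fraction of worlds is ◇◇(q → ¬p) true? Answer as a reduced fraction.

w0: successors {w3, w5}; ◇(q → ¬p) there: w3:F, w5:F. ✗
w1: no successors, so ◇◇(q → ¬p) fails. ✗
w2: successors {w3, w4, w5}; ◇(q → ¬p) there: w3:F, w4:T, w5:F. ✓
w3: successors {w1, w4}; ◇(q → ¬p) there: w1:F, w4:T. ✓
w4: successors {w2, w4, w6}; ◇(q → ¬p) there: w2:F, w4:T, w6:T. ✓
w5: successors {w1}; ◇(q → ¬p) there: w1:F. ✗
w6: successors {w0, w5}; ◇(q → ¬p) there: w0:F, w5:F. ✗
That's 3 of 7 worlds, so 3/7.

3/7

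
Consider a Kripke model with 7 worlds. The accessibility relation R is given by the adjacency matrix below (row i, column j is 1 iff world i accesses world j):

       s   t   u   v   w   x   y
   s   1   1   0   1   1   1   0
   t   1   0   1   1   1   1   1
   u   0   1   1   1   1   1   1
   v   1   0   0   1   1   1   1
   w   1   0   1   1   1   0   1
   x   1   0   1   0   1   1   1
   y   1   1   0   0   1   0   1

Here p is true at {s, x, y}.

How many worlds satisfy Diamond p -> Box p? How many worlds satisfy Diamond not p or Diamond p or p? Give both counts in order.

For Diamond p -> Box p:
s: Diamond p is T, Box p is F. ✗
t: Diamond p is T, Box p is F. ✗
u: Diamond p is T, Box p is F. ✗
v: Diamond p is T, Box p is F. ✗
w: Diamond p is T, Box p is F. ✗
x: Diamond p is T, Box p is F. ✗
y: Diamond p is T, Box p is F. ✗
— 0 worlds.
For Diamond not p or Diamond p or p:
s: Diamond not p or Diamond p is T, p is T. ✓
t: Diamond not p or Diamond p is T, p is F. ✓
u: Diamond not p or Diamond p is T, p is F. ✓
v: Diamond not p or Diamond p is T, p is F. ✓
w: Diamond not p or Diamond p is T, p is F. ✓
x: Diamond not p or Diamond p is T, p is T. ✓
y: Diamond not p or Diamond p is T, p is T. ✓
— 7 worlds.

0 and 7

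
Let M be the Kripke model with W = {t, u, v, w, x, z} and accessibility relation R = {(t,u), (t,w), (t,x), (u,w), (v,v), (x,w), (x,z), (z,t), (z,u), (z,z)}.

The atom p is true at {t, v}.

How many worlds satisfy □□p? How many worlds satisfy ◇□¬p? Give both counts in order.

3 and 4

For □□p:
t: successors {u, w, x}; □p there: u:F, w:T, x:F. ✗
u: successors {w}; □p there: w:T. ✓
v: successors {v}; □p there: v:T. ✓
w: no successors, so □□p holds vacuously. ✓
x: successors {w, z}; □p there: w:T, z:F. ✗
z: successors {t, u, z}; □p there: t:F, u:F, z:F. ✗
— 3 worlds.
For ◇□¬p:
t: successors {u, w, x}; □¬p there: u:T, w:T, x:T. ✓
u: successors {w}; □¬p there: w:T. ✓
v: successors {v}; □¬p there: v:F. ✗
w: no successors, so ◇□¬p fails. ✗
x: successors {w, z}; □¬p there: w:T, z:F. ✓
z: successors {t, u, z}; □¬p there: t:T, u:T, z:F. ✓
— 4 worlds.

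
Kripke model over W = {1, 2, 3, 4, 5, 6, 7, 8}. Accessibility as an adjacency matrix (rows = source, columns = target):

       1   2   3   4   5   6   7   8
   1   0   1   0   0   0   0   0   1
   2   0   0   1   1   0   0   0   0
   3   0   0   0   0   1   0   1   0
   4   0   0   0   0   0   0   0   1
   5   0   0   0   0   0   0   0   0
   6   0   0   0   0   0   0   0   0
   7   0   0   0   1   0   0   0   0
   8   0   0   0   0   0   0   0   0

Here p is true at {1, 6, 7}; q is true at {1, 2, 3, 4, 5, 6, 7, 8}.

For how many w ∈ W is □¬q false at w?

5

1: successors {2, 8}; ¬q there: 2:F, 8:F. ✗
2: successors {3, 4}; ¬q there: 3:F, 4:F. ✗
3: successors {5, 7}; ¬q there: 5:F, 7:F. ✗
4: successors {8}; ¬q there: 8:F. ✗
5: no successors, so □¬q holds vacuously. ✓
6: no successors, so □¬q holds vacuously. ✓
7: successors {4}; ¬q there: 4:F. ✗
8: no successors, so □¬q holds vacuously. ✓
Satisfying worlds: {5, 6, 8}.
So □¬q fails at the other 5 worlds.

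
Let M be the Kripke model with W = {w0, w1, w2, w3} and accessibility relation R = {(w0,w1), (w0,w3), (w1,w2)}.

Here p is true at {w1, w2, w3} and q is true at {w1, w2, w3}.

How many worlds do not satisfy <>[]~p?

w0: successors {w1, w3}; []~p there: w1:F, w3:T. ✓
w1: successors {w2}; []~p there: w2:T. ✓
w2: no successors, so <>[]~p fails. ✗
w3: no successors, so <>[]~p fails. ✗
Satisfying worlds: {w0, w1}.
So <>[]~p fails at the other 2 worlds.

2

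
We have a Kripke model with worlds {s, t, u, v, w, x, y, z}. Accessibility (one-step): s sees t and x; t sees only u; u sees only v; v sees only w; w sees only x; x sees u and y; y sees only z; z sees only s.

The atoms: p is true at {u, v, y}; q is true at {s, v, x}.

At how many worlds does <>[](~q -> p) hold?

s: successors {t, x}; [](~q -> p) there: t:T, x:T. ✓
t: successors {u}; [](~q -> p) there: u:T. ✓
u: successors {v}; [](~q -> p) there: v:F. ✗
v: successors {w}; [](~q -> p) there: w:T. ✓
w: successors {x}; [](~q -> p) there: x:T. ✓
x: successors {u, y}; [](~q -> p) there: u:T, y:F. ✓
y: successors {z}; [](~q -> p) there: z:T. ✓
z: successors {s}; [](~q -> p) there: s:F. ✗
Satisfying worlds: {s, t, v, w, x, y}.

6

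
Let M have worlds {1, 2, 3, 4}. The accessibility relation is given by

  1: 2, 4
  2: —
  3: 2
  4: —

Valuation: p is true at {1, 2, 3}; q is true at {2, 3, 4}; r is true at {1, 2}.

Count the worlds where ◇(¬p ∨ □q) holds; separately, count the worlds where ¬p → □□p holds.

2 and 4

For ◇(¬p ∨ □q):
1: successors {2, 4}; ¬p ∨ □q there: 2:T, 4:T. ✓
2: no successors, so ◇(¬p ∨ □q) fails. ✗
3: successors {2}; ¬p ∨ □q there: 2:T. ✓
4: no successors, so ◇(¬p ∨ □q) fails. ✗
— 2 worlds.
For ¬p → □□p:
1: ¬p is F, □□p is T. ✓
2: ¬p is F, □□p is T. ✓
3: ¬p is F, □□p is T. ✓
4: ¬p is T, □□p is T. ✓
— 4 worlds.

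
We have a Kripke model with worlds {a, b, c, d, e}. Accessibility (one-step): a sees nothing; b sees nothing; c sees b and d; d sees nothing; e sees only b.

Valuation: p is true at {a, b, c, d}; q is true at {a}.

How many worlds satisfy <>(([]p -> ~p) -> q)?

a: no successors, so <>(([]p -> ~p) -> q) fails. ✗
b: no successors, so <>(([]p -> ~p) -> q) fails. ✗
c: successors {b, d}; ([]p -> ~p) -> q there: b:T, d:T. ✓
d: no successors, so <>(([]p -> ~p) -> q) fails. ✗
e: successors {b}; ([]p -> ~p) -> q there: b:T. ✓
Satisfying worlds: {c, e}.

2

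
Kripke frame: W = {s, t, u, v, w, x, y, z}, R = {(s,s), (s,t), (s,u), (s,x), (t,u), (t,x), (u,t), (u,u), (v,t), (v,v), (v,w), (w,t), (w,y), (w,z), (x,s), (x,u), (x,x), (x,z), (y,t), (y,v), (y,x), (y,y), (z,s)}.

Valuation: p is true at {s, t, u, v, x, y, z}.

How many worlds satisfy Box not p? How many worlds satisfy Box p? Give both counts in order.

0 and 7

For Box not p:
s: successors {s, t, u, x}; not p there: s:F, t:F, u:F, x:F. ✗
t: successors {u, x}; not p there: u:F, x:F. ✗
u: successors {t, u}; not p there: t:F, u:F. ✗
v: successors {t, v, w}; not p there: t:F, v:F, w:T. ✗
w: successors {t, y, z}; not p there: t:F, y:F, z:F. ✗
x: successors {s, u, x, z}; not p there: s:F, u:F, x:F, z:F. ✗
y: successors {t, v, x, y}; not p there: t:F, v:F, x:F, y:F. ✗
z: successors {s}; not p there: s:F. ✗
— 0 worlds.
For Box p:
s: successors {s, t, u, x}; p there: s:T, t:T, u:T, x:T. ✓
t: successors {u, x}; p there: u:T, x:T. ✓
u: successors {t, u}; p there: t:T, u:T. ✓
v: successors {t, v, w}; p there: t:T, v:T, w:F. ✗
w: successors {t, y, z}; p there: t:T, y:T, z:T. ✓
x: successors {s, u, x, z}; p there: s:T, u:T, x:T, z:T. ✓
y: successors {t, v, x, y}; p there: t:T, v:T, x:T, y:T. ✓
z: successors {s}; p there: s:T. ✓
— 7 worlds.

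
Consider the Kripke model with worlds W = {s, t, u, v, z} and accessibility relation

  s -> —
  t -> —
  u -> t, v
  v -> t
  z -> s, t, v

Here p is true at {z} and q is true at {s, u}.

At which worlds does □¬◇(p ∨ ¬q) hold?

{s, t, v}

s: no successors, so □¬◇(p ∨ ¬q) holds vacuously. ✓
t: no successors, so □¬◇(p ∨ ¬q) holds vacuously. ✓
u: successors {t, v}; ¬◇(p ∨ ¬q) there: t:T, v:F. ✗
v: successors {t}; ¬◇(p ∨ ¬q) there: t:T. ✓
z: successors {s, t, v}; ¬◇(p ∨ ¬q) there: s:T, t:T, v:F. ✗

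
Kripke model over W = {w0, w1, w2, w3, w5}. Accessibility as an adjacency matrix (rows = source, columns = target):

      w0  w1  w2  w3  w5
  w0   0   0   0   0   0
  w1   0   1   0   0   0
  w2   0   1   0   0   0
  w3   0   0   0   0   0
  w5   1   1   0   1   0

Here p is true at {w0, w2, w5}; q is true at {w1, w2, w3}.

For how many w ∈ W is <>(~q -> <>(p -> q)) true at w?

3

w0: no successors, so <>(~q -> <>(p -> q)) fails. ✗
w1: successors {w1}; ~q -> <>(p -> q) there: w1:T. ✓
w2: successors {w1}; ~q -> <>(p -> q) there: w1:T. ✓
w3: no successors, so <>(~q -> <>(p -> q)) fails. ✗
w5: successors {w0, w1, w3}; ~q -> <>(p -> q) there: w0:F, w1:T, w3:T. ✓
Satisfying worlds: {w1, w2, w5}.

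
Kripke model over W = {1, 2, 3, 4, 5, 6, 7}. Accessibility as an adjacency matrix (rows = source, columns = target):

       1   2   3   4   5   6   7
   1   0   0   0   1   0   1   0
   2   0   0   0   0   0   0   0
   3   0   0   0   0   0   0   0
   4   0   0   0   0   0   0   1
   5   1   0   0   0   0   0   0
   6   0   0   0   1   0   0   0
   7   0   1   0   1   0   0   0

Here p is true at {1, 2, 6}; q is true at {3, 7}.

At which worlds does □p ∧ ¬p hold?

{3, 5}

1: □p is F, ¬p is F. ✗
2: □p is T, ¬p is F. ✗
3: □p is T, ¬p is T. ✓
4: □p is F, ¬p is T. ✗
5: □p is T, ¬p is T. ✓
6: □p is F, ¬p is F. ✗
7: □p is F, ¬p is T. ✗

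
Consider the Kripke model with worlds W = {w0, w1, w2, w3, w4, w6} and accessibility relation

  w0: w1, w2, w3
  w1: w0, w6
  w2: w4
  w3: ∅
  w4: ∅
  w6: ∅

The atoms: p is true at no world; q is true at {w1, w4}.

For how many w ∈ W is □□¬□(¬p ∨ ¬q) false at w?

2

w0: successors {w1, w2, w3}; □¬□(¬p ∨ ¬q) there: w1:F, w2:F, w3:T. ✗
w1: successors {w0, w6}; □¬□(¬p ∨ ¬q) there: w0:F, w6:T. ✗
w2: successors {w4}; □¬□(¬p ∨ ¬q) there: w4:T. ✓
w3: no successors, so □□¬□(¬p ∨ ¬q) holds vacuously. ✓
w4: no successors, so □□¬□(¬p ∨ ¬q) holds vacuously. ✓
w6: no successors, so □□¬□(¬p ∨ ¬q) holds vacuously. ✓
Satisfying worlds: {w2, w3, w4, w6}.
So □□¬□(¬p ∨ ¬q) fails at the other 2 worlds.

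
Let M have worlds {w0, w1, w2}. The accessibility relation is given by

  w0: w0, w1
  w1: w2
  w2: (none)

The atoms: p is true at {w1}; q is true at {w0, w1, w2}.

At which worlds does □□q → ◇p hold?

w0: □□q is T, ◇p is T. ✓
w1: □□q is T, ◇p is F. ✗
w2: □□q is T, ◇p is F. ✗

{w0}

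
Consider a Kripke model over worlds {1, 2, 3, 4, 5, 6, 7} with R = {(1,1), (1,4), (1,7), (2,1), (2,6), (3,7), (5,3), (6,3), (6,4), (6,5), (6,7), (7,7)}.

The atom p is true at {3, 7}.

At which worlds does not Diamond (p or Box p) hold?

{2, 4}

1: Diamond (p or Box p) is T. ✗
2: Diamond (p or Box p) is F. ✓
3: Diamond (p or Box p) is T. ✗
4: Diamond (p or Box p) is F. ✓
5: Diamond (p or Box p) is T. ✗
6: Diamond (p or Box p) is T. ✗
7: Diamond (p or Box p) is T. ✗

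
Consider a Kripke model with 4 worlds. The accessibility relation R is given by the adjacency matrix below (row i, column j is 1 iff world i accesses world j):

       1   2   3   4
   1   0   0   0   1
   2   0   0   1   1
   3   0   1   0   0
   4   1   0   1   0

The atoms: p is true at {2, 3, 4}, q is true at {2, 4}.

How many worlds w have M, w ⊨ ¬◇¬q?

2

1: ◇¬q is F. ✓
2: ◇¬q is T. ✗
3: ◇¬q is F. ✓
4: ◇¬q is T. ✗
Satisfying worlds: {1, 3}.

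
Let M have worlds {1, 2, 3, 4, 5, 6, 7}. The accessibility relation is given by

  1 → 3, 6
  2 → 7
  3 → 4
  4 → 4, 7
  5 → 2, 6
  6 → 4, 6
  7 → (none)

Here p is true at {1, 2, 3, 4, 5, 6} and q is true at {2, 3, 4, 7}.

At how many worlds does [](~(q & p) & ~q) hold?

1

1: successors {3, 6}; ~(q & p) & ~q there: 3:F, 6:T. ✗
2: successors {7}; ~(q & p) & ~q there: 7:F. ✗
3: successors {4}; ~(q & p) & ~q there: 4:F. ✗
4: successors {4, 7}; ~(q & p) & ~q there: 4:F, 7:F. ✗
5: successors {2, 6}; ~(q & p) & ~q there: 2:F, 6:T. ✗
6: successors {4, 6}; ~(q & p) & ~q there: 4:F, 6:T. ✗
7: no successors, so [](~(q & p) & ~q) holds vacuously. ✓
Satisfying worlds: {7}.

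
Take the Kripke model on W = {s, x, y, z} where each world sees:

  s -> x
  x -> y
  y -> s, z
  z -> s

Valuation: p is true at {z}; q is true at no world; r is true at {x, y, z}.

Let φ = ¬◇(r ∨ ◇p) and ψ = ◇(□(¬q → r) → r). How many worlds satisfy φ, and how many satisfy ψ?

For ¬◇(r ∨ ◇p):
s: ◇(r ∨ ◇p) is T. ✗
x: ◇(r ∨ ◇p) is T. ✗
y: ◇(r ∨ ◇p) is T. ✗
z: ◇(r ∨ ◇p) is F. ✓
— 1 world.
For ◇(□(¬q → r) → r):
s: successors {x}; □(¬q → r) → r there: x:T. ✓
x: successors {y}; □(¬q → r) → r there: y:T. ✓
y: successors {s, z}; □(¬q → r) → r there: s:F, z:T. ✓
z: successors {s}; □(¬q → r) → r there: s:F. ✗
— 3 worlds.

1 and 3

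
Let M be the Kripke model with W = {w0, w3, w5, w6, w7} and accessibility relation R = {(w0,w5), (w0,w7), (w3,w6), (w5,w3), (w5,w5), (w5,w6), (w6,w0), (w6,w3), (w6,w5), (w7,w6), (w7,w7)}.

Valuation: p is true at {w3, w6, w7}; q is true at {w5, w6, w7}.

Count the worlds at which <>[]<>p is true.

5

w0: successors {w5, w7}; []<>p there: w5:T, w7:T. ✓
w3: successors {w6}; []<>p there: w6:T. ✓
w5: successors {w3, w5, w6}; []<>p there: w3:T, w5:T, w6:T. ✓
w6: successors {w0, w3, w5}; []<>p there: w0:T, w3:T, w5:T. ✓
w7: successors {w6, w7}; []<>p there: w6:T, w7:T. ✓
Satisfying worlds: {w0, w3, w5, w6, w7}.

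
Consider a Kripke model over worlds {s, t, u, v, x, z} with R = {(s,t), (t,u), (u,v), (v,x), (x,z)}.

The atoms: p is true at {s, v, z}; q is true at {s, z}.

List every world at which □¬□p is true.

{s, u, z}

s: successors {t}; ¬□p there: t:T. ✓
t: successors {u}; ¬□p there: u:F. ✗
u: successors {v}; ¬□p there: v:T. ✓
v: successors {x}; ¬□p there: x:F. ✗
x: successors {z}; ¬□p there: z:F. ✗
z: no successors, so □¬□p holds vacuously. ✓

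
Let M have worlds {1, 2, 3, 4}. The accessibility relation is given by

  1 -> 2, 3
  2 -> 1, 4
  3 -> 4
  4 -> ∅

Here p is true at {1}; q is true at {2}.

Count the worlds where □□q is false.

2

1: successors {2, 3}; □q there: 2:F, 3:F. ✗
2: successors {1, 4}; □q there: 1:F, 4:T. ✗
3: successors {4}; □q there: 4:T. ✓
4: no successors, so □□q holds vacuously. ✓
Satisfying worlds: {3, 4}.
So □□q fails at the other 2 worlds.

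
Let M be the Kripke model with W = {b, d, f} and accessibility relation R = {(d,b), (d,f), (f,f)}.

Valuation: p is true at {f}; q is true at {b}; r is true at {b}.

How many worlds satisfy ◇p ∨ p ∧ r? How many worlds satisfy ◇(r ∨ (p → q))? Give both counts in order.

2 and 1

For ◇p ∨ p ∧ r:
b: ◇p is F, p ∧ r is F. ✗
d: ◇p is T, p ∧ r is F. ✓
f: ◇p is T, p ∧ r is F. ✓
— 2 worlds.
For ◇(r ∨ (p → q)):
b: no successors, so ◇(r ∨ (p → q)) fails. ✗
d: successors {b, f}; r ∨ (p → q) there: b:T, f:F. ✓
f: successors {f}; r ∨ (p → q) there: f:F. ✗
— 1 world.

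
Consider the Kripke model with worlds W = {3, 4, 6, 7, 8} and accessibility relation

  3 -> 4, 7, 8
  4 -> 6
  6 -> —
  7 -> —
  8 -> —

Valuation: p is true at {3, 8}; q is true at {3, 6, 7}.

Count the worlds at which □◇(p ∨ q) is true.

3

3: successors {4, 7, 8}; ◇(p ∨ q) there: 4:T, 7:F, 8:F. ✗
4: successors {6}; ◇(p ∨ q) there: 6:F. ✗
6: no successors, so □◇(p ∨ q) holds vacuously. ✓
7: no successors, so □◇(p ∨ q) holds vacuously. ✓
8: no successors, so □◇(p ∨ q) holds vacuously. ✓
Satisfying worlds: {6, 7, 8}.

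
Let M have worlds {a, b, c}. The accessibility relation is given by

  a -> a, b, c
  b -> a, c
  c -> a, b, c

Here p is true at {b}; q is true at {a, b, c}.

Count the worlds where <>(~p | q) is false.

a: successors {a, b, c}; ~p | q there: a:T, b:T, c:T. ✓
b: successors {a, c}; ~p | q there: a:T, c:T. ✓
c: successors {a, b, c}; ~p | q there: a:T, b:T, c:T. ✓
Satisfying worlds: {a, b, c}.
So <>(~p | q) fails at the other 0 worlds.

0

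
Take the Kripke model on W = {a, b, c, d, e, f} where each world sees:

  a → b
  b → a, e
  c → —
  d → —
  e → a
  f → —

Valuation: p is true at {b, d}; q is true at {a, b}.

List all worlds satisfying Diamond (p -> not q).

a: successors {b}; p -> not q there: b:F. ✗
b: successors {a, e}; p -> not q there: a:T, e:T. ✓
c: no successors, so Diamond (p -> not q) fails. ✗
d: no successors, so Diamond (p -> not q) fails. ✗
e: successors {a}; p -> not q there: a:T. ✓
f: no successors, so Diamond (p -> not q) fails. ✗

{b, e}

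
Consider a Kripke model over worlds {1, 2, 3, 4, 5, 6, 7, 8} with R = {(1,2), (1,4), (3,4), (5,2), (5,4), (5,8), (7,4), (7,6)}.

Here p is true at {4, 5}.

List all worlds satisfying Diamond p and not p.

1: Diamond p is T, not p is T. ✓
2: Diamond p is F, not p is T. ✗
3: Diamond p is T, not p is T. ✓
4: Diamond p is F, not p is F. ✗
5: Diamond p is T, not p is F. ✗
6: Diamond p is F, not p is T. ✗
7: Diamond p is T, not p is T. ✓
8: Diamond p is F, not p is T. ✗

{1, 3, 7}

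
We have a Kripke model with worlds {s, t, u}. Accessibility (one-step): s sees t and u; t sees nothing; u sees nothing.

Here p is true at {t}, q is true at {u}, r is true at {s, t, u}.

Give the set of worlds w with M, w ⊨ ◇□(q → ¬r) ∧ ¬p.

{s}

s: ◇□(q → ¬r) is T, ¬p is T. ✓
t: ◇□(q → ¬r) is F, ¬p is F. ✗
u: ◇□(q → ¬r) is F, ¬p is T. ✗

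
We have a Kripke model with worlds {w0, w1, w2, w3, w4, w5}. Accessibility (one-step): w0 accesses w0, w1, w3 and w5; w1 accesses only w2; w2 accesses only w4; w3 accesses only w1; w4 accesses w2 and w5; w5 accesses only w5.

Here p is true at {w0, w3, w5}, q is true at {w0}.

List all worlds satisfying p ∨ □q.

{w0, w3, w5}

w0: p is T, □q is F. ✓
w1: p is F, □q is F. ✗
w2: p is F, □q is F. ✗
w3: p is T, □q is F. ✓
w4: p is F, □q is F. ✗
w5: p is T, □q is F. ✓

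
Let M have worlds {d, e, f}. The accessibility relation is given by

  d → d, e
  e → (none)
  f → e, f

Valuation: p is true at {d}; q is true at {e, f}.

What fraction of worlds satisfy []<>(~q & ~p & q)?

1/3

d: successors {d, e}; <>(~q & ~p & q) there: d:F, e:F. ✗
e: no successors, so []<>(~q & ~p & q) holds vacuously. ✓
f: successors {e, f}; <>(~q & ~p & q) there: e:F, f:F. ✗
That's 1 of 3 worlds, so 1/3.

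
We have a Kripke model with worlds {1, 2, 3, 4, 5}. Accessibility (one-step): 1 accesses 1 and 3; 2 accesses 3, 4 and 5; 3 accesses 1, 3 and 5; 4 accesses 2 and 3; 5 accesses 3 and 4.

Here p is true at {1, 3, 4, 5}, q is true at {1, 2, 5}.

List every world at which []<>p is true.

1: successors {1, 3}; <>p there: 1:T, 3:T. ✓
2: successors {3, 4, 5}; <>p there: 3:T, 4:T, 5:T. ✓
3: successors {1, 3, 5}; <>p there: 1:T, 3:T, 5:T. ✓
4: successors {2, 3}; <>p there: 2:T, 3:T. ✓
5: successors {3, 4}; <>p there: 3:T, 4:T. ✓

{1, 2, 3, 4, 5}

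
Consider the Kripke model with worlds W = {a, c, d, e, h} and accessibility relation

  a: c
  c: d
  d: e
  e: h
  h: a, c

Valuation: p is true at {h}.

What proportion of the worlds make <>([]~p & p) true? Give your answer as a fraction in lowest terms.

1/5

a: successors {c}; []~p & p there: c:F. ✗
c: successors {d}; []~p & p there: d:F. ✗
d: successors {e}; []~p & p there: e:F. ✗
e: successors {h}; []~p & p there: h:T. ✓
h: successors {a, c}; []~p & p there: a:F, c:F. ✗
That's 1 of 5 worlds, so 1/5.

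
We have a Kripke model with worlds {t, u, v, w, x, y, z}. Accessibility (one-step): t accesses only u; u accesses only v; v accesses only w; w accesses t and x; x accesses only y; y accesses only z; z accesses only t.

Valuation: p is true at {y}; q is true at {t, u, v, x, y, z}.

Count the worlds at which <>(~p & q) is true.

t: successors {u}; ~p & q there: u:T. ✓
u: successors {v}; ~p & q there: v:T. ✓
v: successors {w}; ~p & q there: w:F. ✗
w: successors {t, x}; ~p & q there: t:T, x:T. ✓
x: successors {y}; ~p & q there: y:F. ✗
y: successors {z}; ~p & q there: z:T. ✓
z: successors {t}; ~p & q there: t:T. ✓
Satisfying worlds: {t, u, w, y, z}.

5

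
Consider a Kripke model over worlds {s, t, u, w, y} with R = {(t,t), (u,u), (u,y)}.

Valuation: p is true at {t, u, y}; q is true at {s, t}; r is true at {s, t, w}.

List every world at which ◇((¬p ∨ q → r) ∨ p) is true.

{t, u}

s: no successors, so ◇((¬p ∨ q → r) ∨ p) fails. ✗
t: successors {t}; (¬p ∨ q → r) ∨ p there: t:T. ✓
u: successors {u, y}; (¬p ∨ q → r) ∨ p there: u:T, y:T. ✓
w: no successors, so ◇((¬p ∨ q → r) ∨ p) fails. ✗
y: no successors, so ◇((¬p ∨ q → r) ∨ p) fails. ✗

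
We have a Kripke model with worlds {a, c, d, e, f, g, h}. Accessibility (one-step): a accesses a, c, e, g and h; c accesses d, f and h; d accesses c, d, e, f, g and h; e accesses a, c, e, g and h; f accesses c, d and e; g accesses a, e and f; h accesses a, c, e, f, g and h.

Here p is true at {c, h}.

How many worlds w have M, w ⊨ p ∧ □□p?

a: p is F, □□p is F. ✗
c: p is T, □□p is F. ✗
d: p is F, □□p is F. ✗
e: p is F, □□p is F. ✗
f: p is F, □□p is F. ✗
g: p is F, □□p is F. ✗
h: p is T, □□p is F. ✗
Satisfying worlds: ∅.

0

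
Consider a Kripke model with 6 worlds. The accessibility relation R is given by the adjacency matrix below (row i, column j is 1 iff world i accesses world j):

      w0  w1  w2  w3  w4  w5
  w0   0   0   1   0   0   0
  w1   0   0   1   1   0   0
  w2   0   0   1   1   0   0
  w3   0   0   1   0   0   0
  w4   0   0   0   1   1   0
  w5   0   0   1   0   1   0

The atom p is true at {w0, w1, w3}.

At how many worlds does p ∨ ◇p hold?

w0: p is T, ◇p is F. ✓
w1: p is T, ◇p is T. ✓
w2: p is F, ◇p is T. ✓
w3: p is T, ◇p is F. ✓
w4: p is F, ◇p is T. ✓
w5: p is F, ◇p is F. ✗
Satisfying worlds: {w0, w1, w2, w3, w4}.

5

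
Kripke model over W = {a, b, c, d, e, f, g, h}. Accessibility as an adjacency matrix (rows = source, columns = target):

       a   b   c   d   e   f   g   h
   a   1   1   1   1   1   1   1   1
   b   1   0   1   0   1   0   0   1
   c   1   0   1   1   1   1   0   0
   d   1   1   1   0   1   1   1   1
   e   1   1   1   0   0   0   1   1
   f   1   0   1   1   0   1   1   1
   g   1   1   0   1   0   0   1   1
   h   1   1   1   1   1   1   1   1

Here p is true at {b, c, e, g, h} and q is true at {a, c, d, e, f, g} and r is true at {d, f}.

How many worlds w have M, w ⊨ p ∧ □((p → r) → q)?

a: p is F, □((p → r) → q) is T. ✗
b: p is T, □((p → r) → q) is T. ✓
c: p is T, □((p → r) → q) is T. ✓
d: p is F, □((p → r) → q) is T. ✗
e: p is T, □((p → r) → q) is T. ✓
f: p is F, □((p → r) → q) is T. ✗
g: p is T, □((p → r) → q) is T. ✓
h: p is T, □((p → r) → q) is T. ✓
Satisfying worlds: {b, c, e, g, h}.

5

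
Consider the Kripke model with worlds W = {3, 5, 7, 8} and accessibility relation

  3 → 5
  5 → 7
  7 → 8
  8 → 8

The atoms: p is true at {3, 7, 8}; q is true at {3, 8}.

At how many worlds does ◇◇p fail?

0

3: successors {5}; ◇p there: 5:T. ✓
5: successors {7}; ◇p there: 7:T. ✓
7: successors {8}; ◇p there: 8:T. ✓
8: successors {8}; ◇p there: 8:T. ✓
Satisfying worlds: {3, 5, 7, 8}.
So ◇◇p fails at the other 0 worlds.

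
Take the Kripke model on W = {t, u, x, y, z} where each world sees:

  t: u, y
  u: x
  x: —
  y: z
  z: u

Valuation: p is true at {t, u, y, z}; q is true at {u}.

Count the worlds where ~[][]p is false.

t: [][]p is F. ✓
u: [][]p is T. ✗
x: [][]p is T. ✗
y: [][]p is T. ✗
z: [][]p is F. ✓
Satisfying worlds: {t, z}.
So ~[][]p fails at the other 3 worlds.

3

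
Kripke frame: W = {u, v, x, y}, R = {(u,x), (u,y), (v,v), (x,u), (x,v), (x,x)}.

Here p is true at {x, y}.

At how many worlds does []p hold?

u: successors {x, y}; p there: x:T, y:T. ✓
v: successors {v}; p there: v:F. ✗
x: successors {u, v, x}; p there: u:F, v:F, x:T. ✗
y: no successors, so []p holds vacuously. ✓
Satisfying worlds: {u, y}.

2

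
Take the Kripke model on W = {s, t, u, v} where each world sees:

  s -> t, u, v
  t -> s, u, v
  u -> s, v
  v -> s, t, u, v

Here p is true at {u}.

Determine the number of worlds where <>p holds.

3

s: successors {t, u, v}; p there: t:F, u:T, v:F. ✓
t: successors {s, u, v}; p there: s:F, u:T, v:F. ✓
u: successors {s, v}; p there: s:F, v:F. ✗
v: successors {s, t, u, v}; p there: s:F, t:F, u:T, v:F. ✓
Satisfying worlds: {s, t, v}.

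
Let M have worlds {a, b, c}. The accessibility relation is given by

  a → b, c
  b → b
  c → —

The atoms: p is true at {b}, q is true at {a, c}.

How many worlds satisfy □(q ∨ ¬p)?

a: successors {b, c}; q ∨ ¬p there: b:F, c:T. ✗
b: successors {b}; q ∨ ¬p there: b:F. ✗
c: no successors, so □(q ∨ ¬p) holds vacuously. ✓
Satisfying worlds: {c}.

1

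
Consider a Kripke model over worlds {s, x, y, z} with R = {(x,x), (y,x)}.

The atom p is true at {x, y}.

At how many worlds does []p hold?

s: no successors, so []p holds vacuously. ✓
x: successors {x}; p there: x:T. ✓
y: successors {x}; p there: x:T. ✓
z: no successors, so []p holds vacuously. ✓
Satisfying worlds: {s, x, y, z}.

4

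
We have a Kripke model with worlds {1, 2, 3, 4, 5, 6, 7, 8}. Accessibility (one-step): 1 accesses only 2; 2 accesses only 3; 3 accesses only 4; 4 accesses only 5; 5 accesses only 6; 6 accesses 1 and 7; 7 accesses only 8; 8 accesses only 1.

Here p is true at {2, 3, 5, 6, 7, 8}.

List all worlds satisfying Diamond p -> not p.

{1, 3, 4, 8}

1: Diamond p is T, not p is T. ✓
2: Diamond p is T, not p is F. ✗
3: Diamond p is F, not p is F. ✓
4: Diamond p is T, not p is T. ✓
5: Diamond p is T, not p is F. ✗
6: Diamond p is T, not p is F. ✗
7: Diamond p is T, not p is F. ✗
8: Diamond p is F, not p is F. ✓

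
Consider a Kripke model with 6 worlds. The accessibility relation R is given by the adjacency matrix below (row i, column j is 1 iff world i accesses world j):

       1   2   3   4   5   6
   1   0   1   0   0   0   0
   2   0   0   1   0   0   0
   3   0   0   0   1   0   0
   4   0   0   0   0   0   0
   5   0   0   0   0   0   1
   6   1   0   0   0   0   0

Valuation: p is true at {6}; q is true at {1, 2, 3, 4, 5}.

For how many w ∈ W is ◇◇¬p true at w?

1: successors {2}; ◇¬p there: 2:T. ✓
2: successors {3}; ◇¬p there: 3:T. ✓
3: successors {4}; ◇¬p there: 4:F. ✗
4: no successors, so ◇◇¬p fails. ✗
5: successors {6}; ◇¬p there: 6:T. ✓
6: successors {1}; ◇¬p there: 1:T. ✓
Satisfying worlds: {1, 2, 5, 6}.

4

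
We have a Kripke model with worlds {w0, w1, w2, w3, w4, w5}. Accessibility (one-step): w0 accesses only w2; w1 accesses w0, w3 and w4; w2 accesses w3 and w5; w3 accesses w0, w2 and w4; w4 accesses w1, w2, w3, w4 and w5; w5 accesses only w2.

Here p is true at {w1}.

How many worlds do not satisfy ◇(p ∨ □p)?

5

w0: successors {w2}; p ∨ □p there: w2:F. ✗
w1: successors {w0, w3, w4}; p ∨ □p there: w0:F, w3:F, w4:F. ✗
w2: successors {w3, w5}; p ∨ □p there: w3:F, w5:F. ✗
w3: successors {w0, w2, w4}; p ∨ □p there: w0:F, w2:F, w4:F. ✗
w4: successors {w1, w2, w3, w4, w5}; p ∨ □p there: w1:T, w2:F, w3:F, w4:F, w5:F. ✓
w5: successors {w2}; p ∨ □p there: w2:F. ✗
Satisfying worlds: {w4}.
So ◇(p ∨ □p) fails at the other 5 worlds.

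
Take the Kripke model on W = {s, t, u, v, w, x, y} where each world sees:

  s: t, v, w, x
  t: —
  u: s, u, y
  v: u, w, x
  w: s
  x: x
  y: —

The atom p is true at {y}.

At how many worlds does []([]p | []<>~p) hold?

s: successors {t, v, w, x}; []p | []<>~p there: t:T, v:T, w:T, x:T. ✓
t: no successors, so []([]p | []<>~p) holds vacuously. ✓
u: successors {s, u, y}; []p | []<>~p there: s:F, u:F, y:T. ✗
v: successors {u, w, x}; []p | []<>~p there: u:F, w:T, x:T. ✗
w: successors {s}; []p | []<>~p there: s:F. ✗
x: successors {x}; []p | []<>~p there: x:T. ✓
y: no successors, so []([]p | []<>~p) holds vacuously. ✓
Satisfying worlds: {s, t, x, y}.

4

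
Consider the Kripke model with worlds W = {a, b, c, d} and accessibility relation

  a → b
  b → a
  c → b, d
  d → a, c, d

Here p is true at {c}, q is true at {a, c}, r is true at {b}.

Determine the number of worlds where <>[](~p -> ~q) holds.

a: successors {b}; [](~p -> ~q) there: b:F. ✗
b: successors {a}; [](~p -> ~q) there: a:T. ✓
c: successors {b, d}; [](~p -> ~q) there: b:F, d:F. ✗
d: successors {a, c, d}; [](~p -> ~q) there: a:T, c:T, d:F. ✓
Satisfying worlds: {b, d}.

2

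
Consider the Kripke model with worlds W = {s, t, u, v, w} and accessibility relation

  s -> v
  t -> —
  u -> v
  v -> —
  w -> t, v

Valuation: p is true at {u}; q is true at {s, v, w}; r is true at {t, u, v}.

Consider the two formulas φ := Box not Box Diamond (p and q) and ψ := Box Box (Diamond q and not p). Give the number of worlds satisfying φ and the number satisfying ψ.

For Box not Box Diamond (p and q):
s: successors {v}; not Box Diamond (p and q) there: v:F. ✗
t: no successors, so Box not Box Diamond (p and q) holds vacuously. ✓
u: successors {v}; not Box Diamond (p and q) there: v:F. ✗
v: no successors, so Box not Box Diamond (p and q) holds vacuously. ✓
w: successors {t, v}; not Box Diamond (p and q) there: t:F, v:F. ✗
— 2 worlds.
For Box Box (Diamond q and not p):
s: successors {v}; Box (Diamond q and not p) there: v:T. ✓
t: no successors, so Box Box (Diamond q and not p) holds vacuously. ✓
u: successors {v}; Box (Diamond q and not p) there: v:T. ✓
v: no successors, so Box Box (Diamond q and not p) holds vacuously. ✓
w: successors {t, v}; Box (Diamond q and not p) there: t:T, v:T. ✓
— 5 worlds.

2 and 5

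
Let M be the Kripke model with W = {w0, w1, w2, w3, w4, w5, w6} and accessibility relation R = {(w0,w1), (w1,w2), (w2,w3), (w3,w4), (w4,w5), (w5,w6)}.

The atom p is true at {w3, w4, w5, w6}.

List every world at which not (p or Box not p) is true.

w0: p or Box not p is T. ✗
w1: p or Box not p is T. ✗
w2: p or Box not p is F. ✓
w3: p or Box not p is T. ✗
w4: p or Box not p is T. ✗
w5: p or Box not p is T. ✗
w6: p or Box not p is T. ✗

{w2}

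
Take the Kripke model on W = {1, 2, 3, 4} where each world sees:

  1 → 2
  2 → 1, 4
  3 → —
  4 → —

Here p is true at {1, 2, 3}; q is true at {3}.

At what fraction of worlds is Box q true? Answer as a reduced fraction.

1/2

1: successors {2}; q there: 2:F. ✗
2: successors {1, 4}; q there: 1:F, 4:F. ✗
3: no successors, so Box q holds vacuously. ✓
4: no successors, so Box q holds vacuously. ✓
That's 2 of 4 worlds, so 2/4 = 1/2.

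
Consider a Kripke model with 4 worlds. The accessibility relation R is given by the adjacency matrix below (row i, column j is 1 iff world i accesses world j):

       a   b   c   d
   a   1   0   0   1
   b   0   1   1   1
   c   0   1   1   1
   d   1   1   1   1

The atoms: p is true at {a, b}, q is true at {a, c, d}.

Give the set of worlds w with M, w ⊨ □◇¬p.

a: successors {a, d}; ◇¬p there: a:T, d:T. ✓
b: successors {b, c, d}; ◇¬p there: b:T, c:T, d:T. ✓
c: successors {b, c, d}; ◇¬p there: b:T, c:T, d:T. ✓
d: successors {a, b, c, d}; ◇¬p there: a:T, b:T, c:T, d:T. ✓

{a, b, c, d}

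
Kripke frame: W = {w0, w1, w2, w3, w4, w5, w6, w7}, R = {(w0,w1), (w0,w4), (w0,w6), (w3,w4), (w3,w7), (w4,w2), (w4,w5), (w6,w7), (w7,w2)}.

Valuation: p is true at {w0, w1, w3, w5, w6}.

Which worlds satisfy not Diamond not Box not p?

w0: Diamond not Box not p is T. ✗
w1: Diamond not Box not p is F. ✓
w2: Diamond not Box not p is F. ✓
w3: Diamond not Box not p is T. ✗
w4: Diamond not Box not p is F. ✓
w5: Diamond not Box not p is F. ✓
w6: Diamond not Box not p is F. ✓
w7: Diamond not Box not p is F. ✓

{w1, w2, w4, w5, w6, w7}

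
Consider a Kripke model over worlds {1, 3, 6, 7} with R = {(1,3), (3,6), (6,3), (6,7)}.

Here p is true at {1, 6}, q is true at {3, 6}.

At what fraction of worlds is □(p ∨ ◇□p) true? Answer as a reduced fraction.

1/2

1: successors {3}; p ∨ ◇□p there: 3:F. ✗
3: successors {6}; p ∨ ◇□p there: 6:T. ✓
6: successors {3, 7}; p ∨ ◇□p there: 3:F, 7:F. ✗
7: no successors, so □(p ∨ ◇□p) holds vacuously. ✓
That's 2 of 4 worlds, so 2/4 = 1/2.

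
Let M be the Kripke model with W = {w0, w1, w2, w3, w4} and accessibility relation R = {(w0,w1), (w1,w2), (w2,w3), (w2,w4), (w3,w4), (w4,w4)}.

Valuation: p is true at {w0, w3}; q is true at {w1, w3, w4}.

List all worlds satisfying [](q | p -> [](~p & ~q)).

{w0, w1}

w0: successors {w1}; q | p -> [](~p & ~q) there: w1:T. ✓
w1: successors {w2}; q | p -> [](~p & ~q) there: w2:T. ✓
w2: successors {w3, w4}; q | p -> [](~p & ~q) there: w3:F, w4:F. ✗
w3: successors {w4}; q | p -> [](~p & ~q) there: w4:F. ✗
w4: successors {w4}; q | p -> [](~p & ~q) there: w4:F. ✗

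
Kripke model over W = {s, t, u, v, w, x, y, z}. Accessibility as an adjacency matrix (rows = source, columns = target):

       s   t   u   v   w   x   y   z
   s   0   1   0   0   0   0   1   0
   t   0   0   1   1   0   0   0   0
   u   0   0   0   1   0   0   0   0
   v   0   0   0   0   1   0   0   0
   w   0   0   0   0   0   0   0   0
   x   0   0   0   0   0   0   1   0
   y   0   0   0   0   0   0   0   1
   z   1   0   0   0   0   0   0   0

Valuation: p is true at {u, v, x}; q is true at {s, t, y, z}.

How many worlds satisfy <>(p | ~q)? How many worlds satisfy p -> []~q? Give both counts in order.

3 and 7

For <>(p | ~q):
s: successors {t, y}; p | ~q there: t:F, y:F. ✗
t: successors {u, v}; p | ~q there: u:T, v:T. ✓
u: successors {v}; p | ~q there: v:T. ✓
v: successors {w}; p | ~q there: w:T. ✓
w: no successors, so <>(p | ~q) fails. ✗
x: successors {y}; p | ~q there: y:F. ✗
y: successors {z}; p | ~q there: z:F. ✗
z: successors {s}; p | ~q there: s:F. ✗
— 3 worlds.
For p -> []~q:
s: p is F, []~q is F. ✓
t: p is F, []~q is T. ✓
u: p is T, []~q is T. ✓
v: p is T, []~q is T. ✓
w: p is F, []~q is T. ✓
x: p is T, []~q is F. ✗
y: p is F, []~q is F. ✓
z: p is F, []~q is F. ✓
— 7 worlds.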